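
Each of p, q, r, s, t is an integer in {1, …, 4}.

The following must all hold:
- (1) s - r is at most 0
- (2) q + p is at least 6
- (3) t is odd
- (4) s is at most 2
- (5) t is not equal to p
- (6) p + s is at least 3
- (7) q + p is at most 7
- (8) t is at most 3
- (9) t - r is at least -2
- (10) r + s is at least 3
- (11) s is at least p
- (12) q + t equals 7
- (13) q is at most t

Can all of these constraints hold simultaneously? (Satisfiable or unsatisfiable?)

From constraints 8 and 13: q ≤ t ≤ 3. From constraints 4 and 11: p ≤ s ≤ 2. Hence q + p ≤ 5. But constraint 2 requires q + p ≥ 6, and 6 > 5. Contradiction.

Unsatisfiable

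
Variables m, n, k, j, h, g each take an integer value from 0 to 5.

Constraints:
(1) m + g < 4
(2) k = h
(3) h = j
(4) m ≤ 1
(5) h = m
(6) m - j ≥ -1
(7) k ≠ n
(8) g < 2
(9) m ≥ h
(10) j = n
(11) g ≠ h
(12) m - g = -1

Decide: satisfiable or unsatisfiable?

Unsatisfiable

From constraints 2, 3, and 10, k = h = j = n, so k = n. But constraint 7 says k ≠ n. Contradiction.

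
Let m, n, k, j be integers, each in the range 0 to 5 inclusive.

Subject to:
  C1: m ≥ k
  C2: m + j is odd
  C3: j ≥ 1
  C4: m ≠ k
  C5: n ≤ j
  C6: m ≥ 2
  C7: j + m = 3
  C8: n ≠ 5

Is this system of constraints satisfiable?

Satisfiable

Setting (m, n, k, j) = (2, 0, 1, 1) satisfies everything: constraint 1: m = 2, k = 1; constraint 2: m + j = 3 is odd; constraint 7: j + m = 3, and the others follow.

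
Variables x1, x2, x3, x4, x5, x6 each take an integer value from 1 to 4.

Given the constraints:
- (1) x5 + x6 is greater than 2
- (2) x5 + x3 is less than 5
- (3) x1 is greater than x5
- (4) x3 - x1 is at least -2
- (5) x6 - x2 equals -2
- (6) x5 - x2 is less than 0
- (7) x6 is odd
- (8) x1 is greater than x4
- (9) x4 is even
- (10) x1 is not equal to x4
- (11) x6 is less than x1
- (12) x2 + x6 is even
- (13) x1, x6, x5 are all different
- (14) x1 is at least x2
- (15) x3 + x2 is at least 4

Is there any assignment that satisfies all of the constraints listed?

Take x1 = 3, x2 = 3, x3 = 2, x4 = 2, x5 = 2, x6 = 1. Then constraint 1: x5 + x6 = 3; constraint 2: x5 + x3 = 4, and every other listed constraint is also met.

Satisfiable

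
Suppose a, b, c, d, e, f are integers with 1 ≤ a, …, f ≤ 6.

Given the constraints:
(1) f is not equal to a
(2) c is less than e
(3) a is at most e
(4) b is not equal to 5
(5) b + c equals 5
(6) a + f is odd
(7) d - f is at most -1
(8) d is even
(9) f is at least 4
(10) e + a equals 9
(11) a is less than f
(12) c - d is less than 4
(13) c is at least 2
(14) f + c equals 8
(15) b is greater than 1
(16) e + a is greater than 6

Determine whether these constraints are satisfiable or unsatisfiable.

Satisfiable

Setting (a, b, c, d, e, f) = (4, 2, 3, 2, 5, 5) satisfies everything: constraint 5: b + c = 5; constraint 7: d - f = -3, and the others follow.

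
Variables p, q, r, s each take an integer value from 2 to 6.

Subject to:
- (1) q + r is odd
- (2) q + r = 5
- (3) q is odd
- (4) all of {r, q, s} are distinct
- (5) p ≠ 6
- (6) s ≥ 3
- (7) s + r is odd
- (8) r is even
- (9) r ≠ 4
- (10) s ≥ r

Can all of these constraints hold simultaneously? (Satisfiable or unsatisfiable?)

Satisfiable

The assignment p = 3, q = 3, r = 2, s = 5 works:
  constraint 1 holds since q + r = 5 is odd.
  constraint 2 holds since q + r = 5.
  constraint 4 holds since values 2, 3, 5 are distinct.
The rest check out directly.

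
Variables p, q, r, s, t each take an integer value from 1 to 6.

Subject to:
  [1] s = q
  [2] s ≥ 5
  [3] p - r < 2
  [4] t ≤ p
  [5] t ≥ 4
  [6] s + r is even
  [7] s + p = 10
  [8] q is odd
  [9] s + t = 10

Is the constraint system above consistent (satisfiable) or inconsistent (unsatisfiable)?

Try p = 5, q = 5, r = 5, s = 5, t = 5.
Check constraint 3: p - r = 0; constraint 7: s + p = 10; constraint 9: s + t = 10. The remaining constraints are straightforward to verify.

Satisfiable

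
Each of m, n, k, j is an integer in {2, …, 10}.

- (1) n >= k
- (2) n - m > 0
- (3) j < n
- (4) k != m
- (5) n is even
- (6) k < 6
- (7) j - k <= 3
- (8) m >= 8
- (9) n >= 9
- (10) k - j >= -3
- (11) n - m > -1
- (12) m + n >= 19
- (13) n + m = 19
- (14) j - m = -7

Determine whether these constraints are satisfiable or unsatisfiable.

Satisfiable

Take m = 9, n = 10, k = 2, j = 2. Then constraint 2: n - m = 1; constraint 7: j - k = 0; constraint 10: k - j = 0, and every other listed constraint is also met.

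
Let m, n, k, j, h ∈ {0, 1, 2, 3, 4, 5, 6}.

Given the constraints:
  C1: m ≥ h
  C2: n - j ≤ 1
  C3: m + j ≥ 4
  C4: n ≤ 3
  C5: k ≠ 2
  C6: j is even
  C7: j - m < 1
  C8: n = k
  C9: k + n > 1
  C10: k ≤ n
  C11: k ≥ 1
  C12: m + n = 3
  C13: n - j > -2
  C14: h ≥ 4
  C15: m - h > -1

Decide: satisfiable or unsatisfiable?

From constraints 1 and 14: m ≥ h ≥ 4. From constraints 10 and 11: n ≥ k ≥ 1. Hence m + n ≥ 5. But constraint 12 requires m + n = 3, and 3 < 5. Contradiction.

Unsatisfiable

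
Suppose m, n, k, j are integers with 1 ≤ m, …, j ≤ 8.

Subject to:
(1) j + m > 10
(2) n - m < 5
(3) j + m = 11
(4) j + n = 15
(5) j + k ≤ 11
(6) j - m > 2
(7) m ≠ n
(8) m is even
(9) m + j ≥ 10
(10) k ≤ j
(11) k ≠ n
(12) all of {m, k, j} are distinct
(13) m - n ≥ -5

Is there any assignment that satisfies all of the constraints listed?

Try m = 4, n = 8, k = 2, j = 7.
Check constraint 1: j + m = 11; constraint 2: n - m = 4. The remaining constraints are straightforward to verify.

Satisfiable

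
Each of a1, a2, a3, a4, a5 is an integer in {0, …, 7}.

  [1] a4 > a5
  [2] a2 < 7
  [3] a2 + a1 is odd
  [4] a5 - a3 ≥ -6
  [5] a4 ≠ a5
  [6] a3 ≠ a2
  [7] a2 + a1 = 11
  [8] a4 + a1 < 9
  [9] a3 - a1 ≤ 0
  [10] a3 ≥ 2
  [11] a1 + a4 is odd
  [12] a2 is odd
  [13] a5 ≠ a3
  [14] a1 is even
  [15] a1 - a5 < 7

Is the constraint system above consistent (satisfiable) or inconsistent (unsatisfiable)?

Satisfiable

Setting (a1, a2, a3, a4, a5) = (6, 5, 6, 1, 0) satisfies everything: constraint 4: a5 - a3 = -6; constraint 7: a2 + a1 = 11, and the others follow.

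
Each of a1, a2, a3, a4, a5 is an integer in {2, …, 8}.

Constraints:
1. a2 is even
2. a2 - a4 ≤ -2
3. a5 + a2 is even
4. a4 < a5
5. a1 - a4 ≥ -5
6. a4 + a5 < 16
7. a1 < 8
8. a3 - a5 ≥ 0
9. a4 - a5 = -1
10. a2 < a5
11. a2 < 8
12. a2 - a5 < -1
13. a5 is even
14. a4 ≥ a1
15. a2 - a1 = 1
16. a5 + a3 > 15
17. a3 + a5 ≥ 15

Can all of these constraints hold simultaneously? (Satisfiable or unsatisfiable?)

Satisfiable

One satisfying assignment is a1 = 3, a2 = 4, a3 = 8, a4 = 7, a5 = 8.
For the less obvious constraints — constraint 2: a2 - a4 = -3; constraint 5: a1 - a4 = -4; constraint 6: a4 + a5 = 15 — and the others hold by inspection.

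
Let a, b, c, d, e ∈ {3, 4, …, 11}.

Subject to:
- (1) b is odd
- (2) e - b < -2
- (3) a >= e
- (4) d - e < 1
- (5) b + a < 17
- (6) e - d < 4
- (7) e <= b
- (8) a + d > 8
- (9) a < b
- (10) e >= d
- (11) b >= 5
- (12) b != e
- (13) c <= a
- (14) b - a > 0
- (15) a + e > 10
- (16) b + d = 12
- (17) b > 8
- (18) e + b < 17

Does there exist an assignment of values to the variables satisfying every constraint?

Try a = 7, b = 9, c = 3, d = 3, e = 5.
Check constraint 2: e - b = -4; constraint 4: d - e = -2; constraint 5: b + a = 16. The remaining constraints are straightforward to verify.

Satisfiable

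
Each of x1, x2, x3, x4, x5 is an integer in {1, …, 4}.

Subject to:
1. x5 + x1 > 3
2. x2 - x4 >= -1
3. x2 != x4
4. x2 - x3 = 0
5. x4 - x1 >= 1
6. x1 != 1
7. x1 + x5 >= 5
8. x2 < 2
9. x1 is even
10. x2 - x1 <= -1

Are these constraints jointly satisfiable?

Constraints 2, 5, and 10 give x2 − x4 ≥ -1, x4 − x1 ≥ 1, x1 − x2 ≥ 1.
Adding all 3 inequalities: the left sides telescope to 0, and the right sides sum to (-1) + 1 + 1 = 1. So 0 ≥ 1, which is false.

Unsatisfiable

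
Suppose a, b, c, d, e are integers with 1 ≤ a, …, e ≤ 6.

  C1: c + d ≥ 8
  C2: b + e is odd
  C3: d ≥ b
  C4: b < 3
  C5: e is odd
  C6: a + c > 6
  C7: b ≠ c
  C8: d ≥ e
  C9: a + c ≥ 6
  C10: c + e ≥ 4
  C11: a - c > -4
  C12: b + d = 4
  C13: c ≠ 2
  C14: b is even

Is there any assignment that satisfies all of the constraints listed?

Take a = 3, b = 2, c = 6, d = 2, e = 1. Then constraint 1: c + d = 8; constraint 6: a + c = 9, and every other listed constraint is also met.

Satisfiable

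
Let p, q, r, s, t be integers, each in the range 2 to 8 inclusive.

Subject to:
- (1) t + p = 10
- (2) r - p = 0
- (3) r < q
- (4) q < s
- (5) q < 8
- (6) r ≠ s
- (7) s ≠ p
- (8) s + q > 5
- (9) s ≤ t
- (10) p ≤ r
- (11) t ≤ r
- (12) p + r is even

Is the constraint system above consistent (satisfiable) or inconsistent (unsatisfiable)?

Unsatisfiable

Constraints 3, 4, 9, and 11 give q < s, s ≤ t, t ≤ r, r < q. Chaining: q < s ≤ t ≤ r < q, which forces q < q — impossible.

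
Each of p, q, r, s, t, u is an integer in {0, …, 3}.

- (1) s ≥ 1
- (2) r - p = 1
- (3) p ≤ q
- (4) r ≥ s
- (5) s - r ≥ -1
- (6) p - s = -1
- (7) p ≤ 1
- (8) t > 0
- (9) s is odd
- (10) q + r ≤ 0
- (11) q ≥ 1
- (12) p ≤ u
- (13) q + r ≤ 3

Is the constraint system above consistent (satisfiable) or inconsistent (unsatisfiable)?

Unsatisfiable

From constraint 11: q ≥ 1. From constraints 1 and 4: r ≥ s ≥ 1. Hence q + r ≥ 2. But constraint 10 requires q + r ≤ 0, and 0 < 2. Contradiction.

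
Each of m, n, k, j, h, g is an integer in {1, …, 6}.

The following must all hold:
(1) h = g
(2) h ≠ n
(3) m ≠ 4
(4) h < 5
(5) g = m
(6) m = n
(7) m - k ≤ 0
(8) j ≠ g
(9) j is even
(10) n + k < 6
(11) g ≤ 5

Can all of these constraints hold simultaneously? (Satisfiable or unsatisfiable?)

From constraints 1, 5, and 6, h = g = m = n, so h = n. But constraint 2 says h ≠ n. Contradiction.

Unsatisfiable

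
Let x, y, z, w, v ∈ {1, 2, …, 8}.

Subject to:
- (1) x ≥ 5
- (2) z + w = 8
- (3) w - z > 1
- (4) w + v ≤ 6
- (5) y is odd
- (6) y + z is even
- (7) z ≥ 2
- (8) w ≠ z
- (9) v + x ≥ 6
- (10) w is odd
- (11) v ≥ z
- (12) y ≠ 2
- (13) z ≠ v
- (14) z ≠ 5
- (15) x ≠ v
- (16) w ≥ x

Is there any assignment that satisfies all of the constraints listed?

From constraints 1 and 16: w ≥ x ≥ 5. From constraints 7 and 11: v ≥ z ≥ 2. Hence w + v ≥ 7. But constraint 4 requires w + v ≤ 6, and 6 < 7. Contradiction.

Unsatisfiable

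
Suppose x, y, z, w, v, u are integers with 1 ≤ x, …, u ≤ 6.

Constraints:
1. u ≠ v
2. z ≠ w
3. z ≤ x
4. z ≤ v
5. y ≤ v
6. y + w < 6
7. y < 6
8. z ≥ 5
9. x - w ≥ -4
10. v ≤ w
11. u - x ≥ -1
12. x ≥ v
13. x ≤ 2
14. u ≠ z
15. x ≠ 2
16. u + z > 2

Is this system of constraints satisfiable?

Unsatisfiable

From constraints 4 and 8: v ≥ z and z ≥ 5, so v ≥ 5. From constraints 12 and 13: v ≤ x and x ≤ 2, so v ≤ 2. But 2 < 5, so no value of v works.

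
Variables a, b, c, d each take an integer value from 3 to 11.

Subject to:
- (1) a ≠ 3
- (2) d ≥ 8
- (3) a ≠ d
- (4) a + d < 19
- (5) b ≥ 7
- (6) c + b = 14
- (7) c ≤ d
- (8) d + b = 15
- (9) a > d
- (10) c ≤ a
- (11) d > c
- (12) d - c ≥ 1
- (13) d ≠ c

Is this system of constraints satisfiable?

Satisfiable

The assignment a = 10, b = 7, c = 7, d = 8 works:
  constraint 4 holds since a + d = 18.
  constraint 6 holds since c + b = 14.
  constraint 8 holds since d + b = 15.
The rest check out directly.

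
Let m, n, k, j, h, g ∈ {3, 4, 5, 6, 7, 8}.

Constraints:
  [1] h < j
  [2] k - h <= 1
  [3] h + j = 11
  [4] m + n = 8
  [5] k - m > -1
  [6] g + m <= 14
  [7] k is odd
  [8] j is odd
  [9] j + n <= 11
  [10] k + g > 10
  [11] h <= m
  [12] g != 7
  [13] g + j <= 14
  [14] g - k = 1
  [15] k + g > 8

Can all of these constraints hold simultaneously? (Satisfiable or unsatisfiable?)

Satisfiable

Setting (m, n, k, j, h, g) = (5, 3, 5, 7, 4, 6) satisfies everything: constraint 2: k - h = 1; constraint 3: h + j = 11, and the others follow.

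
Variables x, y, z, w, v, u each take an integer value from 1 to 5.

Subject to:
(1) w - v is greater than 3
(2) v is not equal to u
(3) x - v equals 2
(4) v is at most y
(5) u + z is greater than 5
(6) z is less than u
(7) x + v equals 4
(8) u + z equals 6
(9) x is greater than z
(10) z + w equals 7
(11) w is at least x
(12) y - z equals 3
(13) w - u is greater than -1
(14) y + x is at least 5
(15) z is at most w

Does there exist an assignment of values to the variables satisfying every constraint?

Satisfiable

One satisfying assignment is x = 3, y = 5, z = 2, w = 5, v = 1, u = 4.
For the less obvious constraints — constraint 1: w - v = 4; constraint 3: x - v = 2 — and the others hold by inspection.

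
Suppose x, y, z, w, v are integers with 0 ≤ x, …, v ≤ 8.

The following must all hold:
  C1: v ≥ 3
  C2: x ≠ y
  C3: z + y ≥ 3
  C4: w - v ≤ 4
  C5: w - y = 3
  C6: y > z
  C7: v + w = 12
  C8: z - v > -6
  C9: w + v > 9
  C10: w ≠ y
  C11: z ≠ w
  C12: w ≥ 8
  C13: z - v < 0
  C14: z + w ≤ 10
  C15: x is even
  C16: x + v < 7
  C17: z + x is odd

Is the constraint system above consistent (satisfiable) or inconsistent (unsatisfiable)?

Try x = 0, y = 5, z = 1, w = 8, v = 4.
Check constraint 3: z + y = 6; constraint 4: w - v = 4. The remaining constraints are straightforward to verify.

Satisfiable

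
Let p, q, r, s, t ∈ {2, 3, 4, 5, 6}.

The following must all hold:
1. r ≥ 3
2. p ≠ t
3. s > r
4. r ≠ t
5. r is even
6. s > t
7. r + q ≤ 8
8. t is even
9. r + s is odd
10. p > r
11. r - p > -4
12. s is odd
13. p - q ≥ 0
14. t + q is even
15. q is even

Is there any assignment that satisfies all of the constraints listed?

The assignment p = 5, q = 4, r = 4, s = 5, t = 2 works:
  constraint 7 holds since r + q = 8.
  constraint 11 holds since r - p = -1.
  constraint 13 holds since p - q = 1.
The rest check out directly.

Satisfiable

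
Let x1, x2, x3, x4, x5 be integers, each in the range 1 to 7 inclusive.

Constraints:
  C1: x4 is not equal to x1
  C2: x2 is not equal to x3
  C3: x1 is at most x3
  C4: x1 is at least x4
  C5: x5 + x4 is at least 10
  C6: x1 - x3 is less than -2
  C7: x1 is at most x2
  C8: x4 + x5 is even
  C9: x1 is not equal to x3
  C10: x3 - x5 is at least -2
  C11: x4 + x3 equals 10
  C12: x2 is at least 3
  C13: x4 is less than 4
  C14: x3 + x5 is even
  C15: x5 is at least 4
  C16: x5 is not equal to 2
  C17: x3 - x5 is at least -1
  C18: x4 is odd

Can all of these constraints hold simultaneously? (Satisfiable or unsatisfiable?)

Satisfiable

One satisfying assignment is x1 = 4, x2 = 4, x3 = 7, x4 = 3, x5 = 7.
For the less obvious constraints — constraint 5: x5 + x4 = 10; constraint 6: x1 - x3 = -3; constraint 10: x3 - x5 = 0 — and the others hold by inspection.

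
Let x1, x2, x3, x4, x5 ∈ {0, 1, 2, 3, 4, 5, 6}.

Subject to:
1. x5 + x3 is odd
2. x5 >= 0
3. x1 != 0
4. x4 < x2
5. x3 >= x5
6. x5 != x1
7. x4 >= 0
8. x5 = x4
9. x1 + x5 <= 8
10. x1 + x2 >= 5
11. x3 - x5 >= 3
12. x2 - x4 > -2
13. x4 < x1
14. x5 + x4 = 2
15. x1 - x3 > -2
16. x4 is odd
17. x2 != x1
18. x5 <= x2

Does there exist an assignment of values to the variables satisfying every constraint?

The assignment x1 = 6, x2 = 2, x3 = 6, x4 = 1, x5 = 1 works:
  constraint 9 holds since x1 + x5 = 7.
  constraint 10 holds since x1 + x2 = 8.
The rest check out directly.

Satisfiable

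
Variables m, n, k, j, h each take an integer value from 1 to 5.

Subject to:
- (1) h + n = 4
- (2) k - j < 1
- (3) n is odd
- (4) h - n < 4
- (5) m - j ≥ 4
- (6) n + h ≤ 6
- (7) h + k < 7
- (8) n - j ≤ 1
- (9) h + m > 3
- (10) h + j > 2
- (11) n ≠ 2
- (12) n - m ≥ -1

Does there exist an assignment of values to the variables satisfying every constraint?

Constraints 5, 8, and 12 give j − n ≥ -1, n − m ≥ -1, m − j ≥ 4.
Adding all 3 inequalities: the left sides telescope to 0, and the right sides sum to (-1) + (-1) + 4 = 2. So 0 ≥ 2, which is false.

Unsatisfiable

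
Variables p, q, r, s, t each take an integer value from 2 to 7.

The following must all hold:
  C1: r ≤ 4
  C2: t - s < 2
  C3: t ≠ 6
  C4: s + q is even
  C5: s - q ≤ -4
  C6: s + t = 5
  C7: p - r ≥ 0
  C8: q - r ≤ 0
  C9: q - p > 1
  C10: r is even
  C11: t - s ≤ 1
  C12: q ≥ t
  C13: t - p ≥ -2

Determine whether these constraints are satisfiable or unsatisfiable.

Constraints 5, 7, 8, 11, and 13 give r − q ≥ 0, q − s ≥ 4, s − t ≥ -1, t − p ≥ -2, p − r ≥ 0.
Adding all 5 inequalities: the left sides telescope to 0, and the right sides sum to 0 + 4 + (-1) + (-2) + 0 = 1. So 0 ≥ 1, which is false.

Unsatisfiable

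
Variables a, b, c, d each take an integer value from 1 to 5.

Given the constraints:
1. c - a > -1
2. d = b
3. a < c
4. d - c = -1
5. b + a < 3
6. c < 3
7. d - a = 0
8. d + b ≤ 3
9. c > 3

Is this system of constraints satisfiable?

From constraint 9: c ≥ 4. From constraint 6: c ≤ 2. But 2 < 4, so no value of c works.

Unsatisfiable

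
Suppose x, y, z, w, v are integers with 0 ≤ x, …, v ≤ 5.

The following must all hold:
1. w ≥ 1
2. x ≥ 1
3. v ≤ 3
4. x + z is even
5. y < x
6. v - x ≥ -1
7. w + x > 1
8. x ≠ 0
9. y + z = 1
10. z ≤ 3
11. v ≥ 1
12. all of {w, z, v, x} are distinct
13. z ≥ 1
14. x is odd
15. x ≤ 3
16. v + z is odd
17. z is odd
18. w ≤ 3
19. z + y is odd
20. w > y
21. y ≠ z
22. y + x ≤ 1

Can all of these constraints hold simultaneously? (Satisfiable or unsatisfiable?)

Unsatisfiable

Constraints 1, 2, 3, 10, 11, 13, 15, and 18 confine each of w, z, v, x to the 3 values {1, …, 3}.
Constraint 12 requires all 4 of them to be distinct, but only 3 values are available — impossible by the pigeonhole principle.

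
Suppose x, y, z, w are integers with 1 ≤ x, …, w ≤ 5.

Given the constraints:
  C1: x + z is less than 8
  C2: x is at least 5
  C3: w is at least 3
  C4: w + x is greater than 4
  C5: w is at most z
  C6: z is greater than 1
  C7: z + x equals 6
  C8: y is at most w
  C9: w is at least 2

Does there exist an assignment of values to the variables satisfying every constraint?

Unsatisfiable

From constraints 3 and 5: z ≥ w ≥ 3. From constraint 2: x ≥ 5. Hence z + x ≥ 8. But constraint 7 requires z + x = 6, and 6 < 8. Contradiction.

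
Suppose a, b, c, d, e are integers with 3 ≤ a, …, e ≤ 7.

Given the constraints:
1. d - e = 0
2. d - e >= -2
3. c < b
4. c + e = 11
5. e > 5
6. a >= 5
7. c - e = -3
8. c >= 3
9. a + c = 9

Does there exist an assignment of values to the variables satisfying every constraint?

Satisfiable

Try a = 5, b = 6, c = 4, d = 7, e = 7.
Check constraint 1: d - e = 0; constraint 2: d - e = 0; constraint 4: c + e = 11. The remaining constraints are straightforward to verify.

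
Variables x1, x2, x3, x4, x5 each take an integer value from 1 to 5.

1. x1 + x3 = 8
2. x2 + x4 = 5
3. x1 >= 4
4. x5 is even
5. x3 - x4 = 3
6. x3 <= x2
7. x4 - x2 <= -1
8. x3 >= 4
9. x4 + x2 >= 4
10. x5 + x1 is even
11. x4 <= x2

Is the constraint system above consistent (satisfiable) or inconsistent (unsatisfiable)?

Satisfiable

Take x1 = 4, x2 = 4, x3 = 4, x4 = 1, x5 = 2. Then constraint 1: x1 + x3 = 8; constraint 2: x2 + x4 = 5, and every other listed constraint is also met.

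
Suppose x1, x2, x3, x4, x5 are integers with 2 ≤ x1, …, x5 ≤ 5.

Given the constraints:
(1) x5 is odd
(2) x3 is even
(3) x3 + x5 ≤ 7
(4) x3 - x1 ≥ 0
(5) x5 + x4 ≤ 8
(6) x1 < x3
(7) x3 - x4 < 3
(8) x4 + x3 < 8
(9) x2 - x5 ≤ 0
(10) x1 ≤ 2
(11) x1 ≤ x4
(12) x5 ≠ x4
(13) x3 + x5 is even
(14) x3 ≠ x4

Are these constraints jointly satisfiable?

Constraint 2 makes x3 even and constraint 1 makes x5 odd, so x3 + x5 must be odd. Constraint 13 says x3 + x5 is even — contradiction.

Unsatisfiable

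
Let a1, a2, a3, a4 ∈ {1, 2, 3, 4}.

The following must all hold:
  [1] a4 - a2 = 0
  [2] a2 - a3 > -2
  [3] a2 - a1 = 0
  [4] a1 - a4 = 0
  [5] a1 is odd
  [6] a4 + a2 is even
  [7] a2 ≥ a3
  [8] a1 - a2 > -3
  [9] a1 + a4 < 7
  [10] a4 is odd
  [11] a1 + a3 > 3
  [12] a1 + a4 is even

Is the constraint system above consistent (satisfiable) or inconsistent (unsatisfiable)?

The assignment a1 = 3, a2 = 3, a3 = 3, a4 = 3 works:
  constraint 1 holds since a4 - a2 = 0.
  constraint 2 holds since a2 - a3 = 0.
The rest check out directly.

Satisfiable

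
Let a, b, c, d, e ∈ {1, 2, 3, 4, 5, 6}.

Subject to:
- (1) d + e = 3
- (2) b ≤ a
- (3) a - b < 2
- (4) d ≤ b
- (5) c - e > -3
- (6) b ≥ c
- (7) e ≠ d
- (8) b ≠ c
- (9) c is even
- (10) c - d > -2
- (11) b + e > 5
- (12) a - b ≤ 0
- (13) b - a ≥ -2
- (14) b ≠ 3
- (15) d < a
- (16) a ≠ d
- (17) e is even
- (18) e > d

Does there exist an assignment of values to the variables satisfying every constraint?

Satisfiable

Setting (a, b, c, d, e) = (5, 5, 2, 1, 2) satisfies everything: constraint 1: d + e = 3; constraint 3: a - b = 0; constraint 5: c - e = 0, and the others follow.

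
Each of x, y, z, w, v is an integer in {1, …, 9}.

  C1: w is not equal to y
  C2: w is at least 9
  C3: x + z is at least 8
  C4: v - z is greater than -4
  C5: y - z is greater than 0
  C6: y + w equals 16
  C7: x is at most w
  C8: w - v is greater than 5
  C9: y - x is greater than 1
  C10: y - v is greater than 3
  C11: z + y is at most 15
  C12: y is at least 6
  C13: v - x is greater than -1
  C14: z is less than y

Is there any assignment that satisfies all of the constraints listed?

Try x = 3, y = 7, z = 6, w = 9, v = 3.
Check constraint 3: x + z = 9; constraint 4: v - z = -3; constraint 5: y - z = 1. The remaining constraints are straightforward to verify.

Satisfiable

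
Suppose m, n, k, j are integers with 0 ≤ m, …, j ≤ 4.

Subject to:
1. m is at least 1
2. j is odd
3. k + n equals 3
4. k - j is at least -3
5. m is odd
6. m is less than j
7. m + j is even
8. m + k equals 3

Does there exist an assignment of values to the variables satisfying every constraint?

Satisfiable

The assignment m = 1, n = 1, k = 2, j = 3 works:
  constraint 3 holds since k + n = 3.
  constraint 4 holds since k - j = -1.
  constraint 8 holds since m + k = 3.
The rest check out directly.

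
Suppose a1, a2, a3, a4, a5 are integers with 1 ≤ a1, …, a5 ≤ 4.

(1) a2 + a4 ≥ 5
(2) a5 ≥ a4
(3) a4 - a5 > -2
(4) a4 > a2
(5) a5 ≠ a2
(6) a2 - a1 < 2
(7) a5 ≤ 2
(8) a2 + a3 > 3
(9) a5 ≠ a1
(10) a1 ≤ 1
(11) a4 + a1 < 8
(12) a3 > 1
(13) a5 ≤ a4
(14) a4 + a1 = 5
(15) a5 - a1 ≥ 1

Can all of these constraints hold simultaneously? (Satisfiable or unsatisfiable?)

From constraints 2 and 7: a4 ≤ a5 ≤ 2. From constraint 10: a1 ≤ 1. Hence a4 + a1 ≤ 3. But constraint 14 requires a4 + a1 = 5, and 5 > 3. Contradiction.

Unsatisfiable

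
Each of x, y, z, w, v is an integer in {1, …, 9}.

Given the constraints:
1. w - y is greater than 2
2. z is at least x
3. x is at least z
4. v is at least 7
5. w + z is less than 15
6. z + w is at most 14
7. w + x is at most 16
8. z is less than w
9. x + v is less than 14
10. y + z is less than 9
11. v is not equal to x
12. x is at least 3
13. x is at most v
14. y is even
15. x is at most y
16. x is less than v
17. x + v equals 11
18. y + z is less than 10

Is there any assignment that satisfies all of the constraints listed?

One satisfying assignment is x = 4, y = 4, z = 4, w = 9, v = 7.
For the less obvious constraints — constraint 1: w - y = 5; constraint 5: w + z = 13; constraint 6: z + w = 13 — and the others hold by inspection.

Satisfiable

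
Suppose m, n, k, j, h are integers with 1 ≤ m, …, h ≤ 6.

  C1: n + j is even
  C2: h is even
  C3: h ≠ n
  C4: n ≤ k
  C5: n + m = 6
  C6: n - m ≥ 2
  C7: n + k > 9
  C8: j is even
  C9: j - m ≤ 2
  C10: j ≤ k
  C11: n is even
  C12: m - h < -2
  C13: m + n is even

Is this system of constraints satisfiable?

Satisfiable

One satisfying assignment is m = 2, n = 4, k = 6, j = 2, h = 6.
For the less obvious constraints — constraint 5: n + m = 6; constraint 6: n - m = 2 — and the others hold by inspection.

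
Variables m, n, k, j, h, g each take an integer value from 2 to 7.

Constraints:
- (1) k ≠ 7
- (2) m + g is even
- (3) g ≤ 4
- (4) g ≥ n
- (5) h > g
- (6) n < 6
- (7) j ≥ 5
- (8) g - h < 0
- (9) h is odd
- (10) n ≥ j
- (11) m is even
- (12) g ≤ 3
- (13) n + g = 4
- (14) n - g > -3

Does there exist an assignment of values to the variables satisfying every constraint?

From constraints 7 and 10: n ≥ j and j ≥ 5, so n ≥ 5. From constraints 4 and 12: n ≤ g and g ≤ 3, so n ≤ 3. But 3 < 5, so no value of n works.

Unsatisfiable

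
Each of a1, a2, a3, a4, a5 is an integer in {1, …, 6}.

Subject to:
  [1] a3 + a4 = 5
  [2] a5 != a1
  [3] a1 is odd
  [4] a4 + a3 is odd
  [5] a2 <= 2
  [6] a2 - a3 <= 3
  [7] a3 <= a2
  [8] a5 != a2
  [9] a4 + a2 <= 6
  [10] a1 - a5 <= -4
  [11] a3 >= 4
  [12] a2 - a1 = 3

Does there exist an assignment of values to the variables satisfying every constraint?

Unsatisfiable

From constraint 11: a3 ≥ 4. From constraints 5 and 7: a3 ≤ a2 and a2 ≤ 2, so a3 ≤ 2. But 2 < 4, so no value of a3 works.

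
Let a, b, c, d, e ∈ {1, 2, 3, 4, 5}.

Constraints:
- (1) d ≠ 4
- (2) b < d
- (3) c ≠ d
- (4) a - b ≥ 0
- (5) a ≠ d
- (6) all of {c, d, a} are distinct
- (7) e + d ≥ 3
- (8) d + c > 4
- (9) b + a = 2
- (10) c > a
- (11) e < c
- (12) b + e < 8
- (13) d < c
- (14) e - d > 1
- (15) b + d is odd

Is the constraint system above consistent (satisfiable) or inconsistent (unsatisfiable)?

Satisfiable

Try a = 1, b = 1, c = 5, d = 2, e = 4.
Check constraint 4: a - b = 0; constraint 7: e + d = 6. The remaining constraints are straightforward to verify.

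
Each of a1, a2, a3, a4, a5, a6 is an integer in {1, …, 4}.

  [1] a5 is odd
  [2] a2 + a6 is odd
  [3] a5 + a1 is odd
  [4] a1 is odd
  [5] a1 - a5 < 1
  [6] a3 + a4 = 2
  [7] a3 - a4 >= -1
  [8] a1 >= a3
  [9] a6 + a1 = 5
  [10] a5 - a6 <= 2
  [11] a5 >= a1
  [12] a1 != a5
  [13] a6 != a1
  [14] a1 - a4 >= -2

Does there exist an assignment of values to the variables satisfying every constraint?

Constraint 1 makes a5 odd and constraint 4 makes a1 odd, so a5 + a1 must be even. Constraint 3 says a5 + a1 is odd — contradiction.

Unsatisfiable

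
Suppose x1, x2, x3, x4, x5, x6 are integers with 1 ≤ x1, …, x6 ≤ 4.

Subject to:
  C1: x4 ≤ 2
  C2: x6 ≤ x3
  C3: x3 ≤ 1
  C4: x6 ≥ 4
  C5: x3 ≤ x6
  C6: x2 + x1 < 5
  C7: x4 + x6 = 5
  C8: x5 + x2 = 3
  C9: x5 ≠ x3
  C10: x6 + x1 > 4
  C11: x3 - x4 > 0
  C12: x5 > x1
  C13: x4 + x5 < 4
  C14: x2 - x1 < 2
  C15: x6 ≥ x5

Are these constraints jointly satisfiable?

From constraint 4: x6 ≥ 4. From constraints 2 and 3: x6 ≤ x3 and x3 ≤ 1, so x6 ≤ 1. But 1 < 4, so no value of x6 works.

Unsatisfiable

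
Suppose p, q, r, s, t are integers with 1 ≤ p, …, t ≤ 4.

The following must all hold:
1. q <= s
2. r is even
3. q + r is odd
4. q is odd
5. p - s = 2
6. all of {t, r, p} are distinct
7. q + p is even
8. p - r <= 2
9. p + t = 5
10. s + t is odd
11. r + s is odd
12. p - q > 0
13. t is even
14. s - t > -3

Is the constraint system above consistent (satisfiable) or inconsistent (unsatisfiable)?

One satisfying assignment is p = 3, q = 1, r = 4, s = 1, t = 2.
For the less obvious constraints — constraint 5: p - s = 2; constraint 8: p - r = -1; constraint 9: p + t = 5 — and the others hold by inspection.

Satisfiable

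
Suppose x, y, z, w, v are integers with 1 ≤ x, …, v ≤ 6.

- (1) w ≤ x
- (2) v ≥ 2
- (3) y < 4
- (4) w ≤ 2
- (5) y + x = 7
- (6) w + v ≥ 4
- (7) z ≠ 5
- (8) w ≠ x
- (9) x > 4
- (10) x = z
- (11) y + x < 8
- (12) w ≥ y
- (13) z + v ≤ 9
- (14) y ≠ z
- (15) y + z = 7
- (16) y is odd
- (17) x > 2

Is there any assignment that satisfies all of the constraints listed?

The assignment x = 6, y = 1, z = 6, w = 2, v = 2 works:
  constraint 5 holds since y + x = 7.
  constraint 6 holds since w + v = 4.
  constraint 11 holds since y + x = 7.
The rest check out directly.

Satisfiable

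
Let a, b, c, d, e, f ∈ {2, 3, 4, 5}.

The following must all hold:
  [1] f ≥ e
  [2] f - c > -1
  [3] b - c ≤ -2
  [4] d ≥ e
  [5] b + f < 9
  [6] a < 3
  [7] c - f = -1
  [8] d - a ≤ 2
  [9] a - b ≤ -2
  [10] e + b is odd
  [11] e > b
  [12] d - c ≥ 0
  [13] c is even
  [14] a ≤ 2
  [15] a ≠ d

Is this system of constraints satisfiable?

Unsatisfiable

Constraints 3, 8, 9, and 12 give a − d ≥ -2, d − c ≥ 0, c − b ≥ 2, b − a ≥ 2.
Adding all 4 inequalities: the left sides telescope to 0, and the right sides sum to (-2) + 0 + 2 + 2 = 2. So 0 ≥ 2, which is false.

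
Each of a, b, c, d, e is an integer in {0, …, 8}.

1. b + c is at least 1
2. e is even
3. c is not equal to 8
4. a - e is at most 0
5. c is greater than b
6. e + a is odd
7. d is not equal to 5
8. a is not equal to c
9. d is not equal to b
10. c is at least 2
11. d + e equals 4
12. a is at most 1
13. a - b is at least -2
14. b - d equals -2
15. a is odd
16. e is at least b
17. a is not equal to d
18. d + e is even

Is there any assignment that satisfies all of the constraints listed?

Satisfiable

Take a = 1, b = 0, c = 4, d = 2, e = 2. Then constraint 1: b + c = 4; constraint 4: a - e = -1; constraint 11: d + e = 4, and every other listed constraint is also met.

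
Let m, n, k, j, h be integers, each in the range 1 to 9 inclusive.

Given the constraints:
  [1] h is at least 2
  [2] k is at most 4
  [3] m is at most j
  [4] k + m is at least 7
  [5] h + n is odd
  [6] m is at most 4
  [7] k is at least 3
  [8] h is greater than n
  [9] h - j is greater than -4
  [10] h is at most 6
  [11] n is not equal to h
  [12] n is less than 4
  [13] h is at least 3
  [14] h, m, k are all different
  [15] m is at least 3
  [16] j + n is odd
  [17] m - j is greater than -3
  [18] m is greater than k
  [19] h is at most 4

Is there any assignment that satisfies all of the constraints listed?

Unsatisfiable

Constraints 2, 6, 7, 13, 15, and 19 confine each of h, m, k to the 2 values {3, 4}.
Constraint 14 requires all 3 of them to be distinct, but only 2 values are available — impossible by the pigeonhole principle.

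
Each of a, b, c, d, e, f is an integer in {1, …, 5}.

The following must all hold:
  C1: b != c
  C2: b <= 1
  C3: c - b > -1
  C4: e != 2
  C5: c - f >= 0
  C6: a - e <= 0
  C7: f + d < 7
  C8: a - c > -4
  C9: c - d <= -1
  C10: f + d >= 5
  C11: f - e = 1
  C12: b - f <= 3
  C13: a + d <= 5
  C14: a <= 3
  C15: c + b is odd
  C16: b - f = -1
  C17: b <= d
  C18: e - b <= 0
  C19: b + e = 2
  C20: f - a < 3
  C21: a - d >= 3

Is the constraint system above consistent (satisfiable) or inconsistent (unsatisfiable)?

Unsatisfiable

Constraints 5, 6, 9, 12, 18, and 21 give f − b ≥ -3, b − e ≥ 0, e − a ≥ 0, a − d ≥ 3, d − c ≥ 1, c − f ≥ 0.
Adding all 6 inequalities: the left sides telescope to 0, and the right sides sum to (-3) + 0 + 0 + 3 + 1 + 0 = 1. So 0 ≥ 1, which is false.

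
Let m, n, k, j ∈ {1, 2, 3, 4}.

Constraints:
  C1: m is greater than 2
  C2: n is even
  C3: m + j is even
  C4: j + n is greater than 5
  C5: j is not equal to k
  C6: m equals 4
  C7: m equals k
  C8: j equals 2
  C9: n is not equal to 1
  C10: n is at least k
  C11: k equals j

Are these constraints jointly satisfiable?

Unsatisfiable

Constraint 6 fixes m = 4 and constraint 8 fixes j = 2. Constraints 7 and 11 give m = k = j, so m = j. But 4 ≠ 2 — contradiction.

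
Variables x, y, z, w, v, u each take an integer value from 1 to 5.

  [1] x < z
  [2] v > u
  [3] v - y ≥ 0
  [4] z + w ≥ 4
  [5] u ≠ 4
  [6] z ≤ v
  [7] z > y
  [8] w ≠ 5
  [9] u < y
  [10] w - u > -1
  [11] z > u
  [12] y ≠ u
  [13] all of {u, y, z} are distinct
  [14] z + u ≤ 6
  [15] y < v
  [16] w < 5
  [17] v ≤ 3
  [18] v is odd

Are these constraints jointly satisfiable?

Satisfiable

Take x = 1, y = 2, z = 3, w = 2, v = 3, u = 1. Then constraint 3: v - y = 1; constraint 4: z + w = 5; constraint 10: w - u = 1, and every other listed constraint is also met.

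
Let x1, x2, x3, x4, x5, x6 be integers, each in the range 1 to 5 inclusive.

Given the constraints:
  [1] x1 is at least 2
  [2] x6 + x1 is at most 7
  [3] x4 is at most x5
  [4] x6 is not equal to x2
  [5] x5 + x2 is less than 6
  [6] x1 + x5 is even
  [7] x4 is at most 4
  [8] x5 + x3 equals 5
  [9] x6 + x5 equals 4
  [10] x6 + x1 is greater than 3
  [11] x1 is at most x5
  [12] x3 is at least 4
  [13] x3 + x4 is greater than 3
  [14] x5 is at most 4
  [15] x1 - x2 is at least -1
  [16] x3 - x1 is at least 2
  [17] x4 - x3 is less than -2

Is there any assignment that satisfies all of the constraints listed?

Unsatisfiable

From constraints 1 and 11: x5 ≥ x1 ≥ 2. From constraint 12: x3 ≥ 4. Hence x5 + x3 ≥ 6. But constraint 8 requires x5 + x3 = 5, and 5 < 6. Contradiction.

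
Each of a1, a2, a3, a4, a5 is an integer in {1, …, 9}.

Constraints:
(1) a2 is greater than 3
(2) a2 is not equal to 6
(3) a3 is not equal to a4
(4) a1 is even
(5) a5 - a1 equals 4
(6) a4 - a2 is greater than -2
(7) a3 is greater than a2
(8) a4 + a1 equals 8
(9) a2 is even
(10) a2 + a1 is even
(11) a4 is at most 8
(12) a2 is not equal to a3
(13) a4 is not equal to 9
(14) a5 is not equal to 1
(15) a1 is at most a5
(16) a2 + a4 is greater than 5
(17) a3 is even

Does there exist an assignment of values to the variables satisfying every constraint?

Setting (a1, a2, a3, a4, a5) = (4, 4, 6, 4, 8) satisfies everything: constraint 5: a5 - a1 = 4; constraint 6: a4 - a2 = 0; constraint 8: a4 + a1 = 8, and the others follow.

Satisfiable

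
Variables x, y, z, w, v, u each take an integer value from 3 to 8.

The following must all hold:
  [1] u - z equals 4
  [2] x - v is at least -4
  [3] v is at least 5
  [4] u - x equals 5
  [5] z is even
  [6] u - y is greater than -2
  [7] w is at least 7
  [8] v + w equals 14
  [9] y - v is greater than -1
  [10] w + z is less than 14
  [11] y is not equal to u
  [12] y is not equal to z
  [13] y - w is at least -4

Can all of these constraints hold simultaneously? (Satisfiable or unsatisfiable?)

Satisfiable

One satisfying assignment is x = 3, y = 7, z = 4, w = 8, v = 6, u = 8.
For the less obvious constraints — constraint 1: u - z = 4; constraint 2: x - v = -3; constraint 4: u - x = 5 — and the others hold by inspection.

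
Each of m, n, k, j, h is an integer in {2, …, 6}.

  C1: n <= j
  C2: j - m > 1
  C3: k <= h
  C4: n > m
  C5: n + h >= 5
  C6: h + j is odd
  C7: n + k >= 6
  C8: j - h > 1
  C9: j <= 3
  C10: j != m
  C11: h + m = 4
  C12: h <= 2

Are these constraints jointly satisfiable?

From constraints 1 and 9: n ≤ j ≤ 3. From constraints 3 and 12: k ≤ h ≤ 2. Hence n + k ≤ 5. But constraint 7 requires n + k ≥ 6, and 6 > 5. Contradiction.

Unsatisfiable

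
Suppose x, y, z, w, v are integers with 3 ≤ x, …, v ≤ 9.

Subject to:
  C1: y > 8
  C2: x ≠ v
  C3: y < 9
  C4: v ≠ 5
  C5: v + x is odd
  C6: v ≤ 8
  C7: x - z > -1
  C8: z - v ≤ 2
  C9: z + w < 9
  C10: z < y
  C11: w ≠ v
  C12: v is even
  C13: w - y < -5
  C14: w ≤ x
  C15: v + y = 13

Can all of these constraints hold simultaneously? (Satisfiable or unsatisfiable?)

Unsatisfiable

From constraint 1: y ≥ 9. From constraint 3: y ≤ 8. But 8 < 9, so no value of y works.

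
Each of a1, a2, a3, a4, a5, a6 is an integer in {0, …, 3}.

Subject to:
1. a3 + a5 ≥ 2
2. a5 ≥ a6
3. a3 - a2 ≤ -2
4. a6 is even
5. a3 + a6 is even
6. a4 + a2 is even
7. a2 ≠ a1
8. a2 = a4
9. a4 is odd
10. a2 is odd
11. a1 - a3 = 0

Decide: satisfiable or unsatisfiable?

The assignment a1 = 0, a2 = 3, a3 = 0, a4 = 3, a5 = 2, a6 = 0 works:
  constraint 1 holds since a3 + a5 = 2.
  constraint 3 holds since a3 - a2 = -3.
The rest check out directly.

Satisfiable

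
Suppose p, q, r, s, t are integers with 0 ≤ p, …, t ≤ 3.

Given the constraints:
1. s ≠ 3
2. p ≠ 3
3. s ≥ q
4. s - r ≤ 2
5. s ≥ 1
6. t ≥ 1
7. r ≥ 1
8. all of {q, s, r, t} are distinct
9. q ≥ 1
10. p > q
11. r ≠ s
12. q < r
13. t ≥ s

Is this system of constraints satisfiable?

Unsatisfiable

Constraints 5, 6, 7, and 9 confine each of q, s, r, t to the 3 values {1, …, 3} (the domain already gives each ≤ 3).
Constraint 8 requires all 4 of them to be distinct, but only 3 values are available — impossible by the pigeonhole principle.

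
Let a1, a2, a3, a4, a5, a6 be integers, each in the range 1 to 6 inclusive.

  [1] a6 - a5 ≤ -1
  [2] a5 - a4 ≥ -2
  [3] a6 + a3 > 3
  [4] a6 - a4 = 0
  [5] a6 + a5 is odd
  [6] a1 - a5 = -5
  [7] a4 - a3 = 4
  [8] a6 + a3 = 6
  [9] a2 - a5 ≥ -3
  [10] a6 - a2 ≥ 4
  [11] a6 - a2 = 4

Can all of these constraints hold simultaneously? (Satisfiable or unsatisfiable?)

Unsatisfiable

Constraints 1, 9, and 10 give a5 − a6 ≥ 1, a6 − a2 ≥ 4, a2 − a5 ≥ -3.
Adding all 3 inequalities: the left sides telescope to 0, and the right sides sum to 1 + 4 + (-3) = 2. So 0 ≥ 2, which is false.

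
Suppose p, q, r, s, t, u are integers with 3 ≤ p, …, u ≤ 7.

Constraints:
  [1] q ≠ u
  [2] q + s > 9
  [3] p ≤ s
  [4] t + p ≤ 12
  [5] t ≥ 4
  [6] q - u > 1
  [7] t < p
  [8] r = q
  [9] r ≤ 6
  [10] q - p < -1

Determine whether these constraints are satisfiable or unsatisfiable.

Take p = 7, q = 5, r = 5, s = 7, t = 4, u = 3. Then constraint 2: q + s = 12; constraint 4: t + p = 11; constraint 6: q - u = 2, and every other listed constraint is also met.

Satisfiable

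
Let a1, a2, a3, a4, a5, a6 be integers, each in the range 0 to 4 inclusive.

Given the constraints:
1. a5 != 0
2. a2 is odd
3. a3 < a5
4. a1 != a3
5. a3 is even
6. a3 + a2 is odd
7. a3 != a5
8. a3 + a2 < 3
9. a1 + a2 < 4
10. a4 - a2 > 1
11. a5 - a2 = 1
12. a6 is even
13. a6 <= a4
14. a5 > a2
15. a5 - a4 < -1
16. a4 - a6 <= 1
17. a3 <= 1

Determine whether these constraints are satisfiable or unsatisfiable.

The assignment a1 = 2, a2 = 1, a3 = 0, a4 = 4, a5 = 2, a6 = 4 works:
  constraint 8 holds since a3 + a2 = 1.
  constraint 9 holds since a1 + a2 = 3.
  constraint 10 holds since a4 - a2 = 3.
The rest check out directly.

Satisfiable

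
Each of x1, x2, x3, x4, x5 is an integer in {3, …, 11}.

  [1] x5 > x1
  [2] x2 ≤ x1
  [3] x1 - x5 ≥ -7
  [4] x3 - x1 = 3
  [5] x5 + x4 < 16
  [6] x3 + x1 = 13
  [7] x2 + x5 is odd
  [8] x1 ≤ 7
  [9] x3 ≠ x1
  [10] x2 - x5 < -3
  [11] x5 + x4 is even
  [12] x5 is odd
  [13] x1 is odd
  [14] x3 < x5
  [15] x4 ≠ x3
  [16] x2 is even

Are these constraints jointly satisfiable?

Satisfiable

Take x1 = 5, x2 = 4, x3 = 8, x4 = 5, x5 = 9. Then constraint 3: x1 - x5 = -4; constraint 4: x3 - x1 = 3; constraint 5: x5 + x4 = 14, and every other listed constraint is also met.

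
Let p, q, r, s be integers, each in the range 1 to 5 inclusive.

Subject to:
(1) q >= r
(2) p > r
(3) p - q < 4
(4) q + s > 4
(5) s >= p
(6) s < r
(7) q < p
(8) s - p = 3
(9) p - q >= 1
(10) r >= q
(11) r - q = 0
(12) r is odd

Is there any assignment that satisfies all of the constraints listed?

Constraints 2, 5, and 6 give s < r, r < p, p ≤ s. Chaining: s < r < p ≤ s, which forces s < s — impossible.

Unsatisfiable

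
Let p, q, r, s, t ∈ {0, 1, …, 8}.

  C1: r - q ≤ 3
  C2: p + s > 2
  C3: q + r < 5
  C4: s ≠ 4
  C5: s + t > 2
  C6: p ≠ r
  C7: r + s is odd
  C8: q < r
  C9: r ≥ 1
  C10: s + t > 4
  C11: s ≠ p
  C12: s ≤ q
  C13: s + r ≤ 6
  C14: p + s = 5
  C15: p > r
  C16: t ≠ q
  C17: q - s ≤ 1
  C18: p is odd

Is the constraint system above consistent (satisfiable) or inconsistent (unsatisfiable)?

One satisfying assignment is p = 5, q = 1, r = 3, s = 0, t = 5.
For the less obvious constraints — constraint 1: r - q = 2; constraint 2: p + s = 5 — and the others hold by inspection.

Satisfiable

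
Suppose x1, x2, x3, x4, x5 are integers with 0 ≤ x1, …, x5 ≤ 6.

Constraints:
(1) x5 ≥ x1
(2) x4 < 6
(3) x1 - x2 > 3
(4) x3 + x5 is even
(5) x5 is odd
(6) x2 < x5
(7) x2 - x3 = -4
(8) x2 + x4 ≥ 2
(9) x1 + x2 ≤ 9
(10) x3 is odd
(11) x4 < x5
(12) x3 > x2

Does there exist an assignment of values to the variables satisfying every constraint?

Try x1 = 5, x2 = 1, x3 = 5, x4 = 1, x5 = 5.
Check constraint 3: x1 - x2 = 4; constraint 7: x2 - x3 = -4; constraint 8: x2 + x4 = 2. The remaining constraints are straightforward to verify.

Satisfiable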